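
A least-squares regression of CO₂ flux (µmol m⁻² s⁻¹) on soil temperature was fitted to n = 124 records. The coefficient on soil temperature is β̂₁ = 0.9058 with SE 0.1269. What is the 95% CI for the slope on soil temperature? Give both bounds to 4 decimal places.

df = n − 2 = 124 − 2 = 122.
t* = t_{0.025, 122} = 1.9796.
Margin = t* × SE = 1.9796 × 0.1269 = 0.251211.
CI: 0.9058 ± 0.251211 → (0.6546, 1.1570).
With 95% confidence, each one-unit increase in soil temperature is associated with a change of between 0.6546 and 1.1570 µmol m⁻² s⁻¹ in CO₂ flux.

(0.6546, 1.1570)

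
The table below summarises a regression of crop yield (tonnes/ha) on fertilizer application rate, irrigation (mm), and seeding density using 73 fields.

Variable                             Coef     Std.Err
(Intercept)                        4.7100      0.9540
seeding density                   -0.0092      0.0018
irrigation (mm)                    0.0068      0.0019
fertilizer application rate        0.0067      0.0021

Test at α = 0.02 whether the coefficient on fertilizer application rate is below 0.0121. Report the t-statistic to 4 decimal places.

Read off: b = 0.0067, SE = 0.0021 for fertilizer application rate.
H₀: β₁ = 0.0121 vs H₁: β₁ < 0.0121.
t = (0.0067 − 0.0121) / 0.0021 = -2.5714.
df = n − k − 1 = 73 − 3 − 1 = 69.
One-sided p ≈ 0.0061, which is < 0.02, so reject H₀.
There is evidence that the true slope on fertilizer application rate is below 0.0121 tonnes/ha per unit, holding the other predictors fixed.

t = -2.5714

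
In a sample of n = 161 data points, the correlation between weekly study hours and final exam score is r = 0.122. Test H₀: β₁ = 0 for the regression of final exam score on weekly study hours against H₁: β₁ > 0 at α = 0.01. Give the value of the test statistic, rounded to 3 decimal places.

t = 1.550

t = r·√(n − 2)/√(1 − r²) = 0.122·√159/√0.985116 = 1.550.
df = n − 2 = 159.
One-sided p ≈ 0.0616, which is ≥ 0.01, so fail to reject H₀.
The data do not give significant evidence of a linear association between weekly study hours and final exam score.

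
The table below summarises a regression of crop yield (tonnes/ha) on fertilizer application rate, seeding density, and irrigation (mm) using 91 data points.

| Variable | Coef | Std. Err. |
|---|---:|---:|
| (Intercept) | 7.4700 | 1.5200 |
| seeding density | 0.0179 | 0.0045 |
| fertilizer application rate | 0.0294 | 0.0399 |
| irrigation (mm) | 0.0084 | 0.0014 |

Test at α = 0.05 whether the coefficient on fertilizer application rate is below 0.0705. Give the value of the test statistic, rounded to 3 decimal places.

t = -1.030

Read off: b = 0.0294, SE = 0.0399 for fertilizer application rate.
H₀: β₁ = 0.0705 vs H₁: β₁ < 0.0705.
t = (0.0294 − 0.0705) / 0.0399 = -1.030.
df = n − k − 1 = 91 − 3 − 1 = 87.
One-sided p ≈ 0.1529, which is ≥ 0.05, so fail to reject H₀.
The data do not give significant evidence that the true slope on fertilizer application rate is below 0.0705 tonnes/ha per unit, holding the other predictors fixed.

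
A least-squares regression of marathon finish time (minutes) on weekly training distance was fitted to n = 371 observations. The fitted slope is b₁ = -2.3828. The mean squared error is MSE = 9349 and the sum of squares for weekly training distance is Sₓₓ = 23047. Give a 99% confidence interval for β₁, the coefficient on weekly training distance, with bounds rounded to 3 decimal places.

SE(b₁) = √(MSE/Sₓₓ) = √(9349/23047) = 0.636906.
df = n − 2 = 369.
t* = t_{0.005, 369} = 2.589218.
Margin = t* × SE = 2.589218 × 0.636906 = 1.64909.
CI: -2.3828 ± 1.64909 → (-4.032, -0.734).
With 99% confidence, each one-unit increase in weekly training distance is associated with a change of between -4.032 and -0.734 minutes in marathon finish time.

(-4.032, -0.734)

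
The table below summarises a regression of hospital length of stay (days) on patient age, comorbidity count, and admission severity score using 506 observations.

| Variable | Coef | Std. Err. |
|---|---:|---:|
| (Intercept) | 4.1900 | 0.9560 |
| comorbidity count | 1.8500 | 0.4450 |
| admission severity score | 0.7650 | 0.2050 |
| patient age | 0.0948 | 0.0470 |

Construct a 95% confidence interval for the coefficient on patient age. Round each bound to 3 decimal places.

(0.002, 0.187)

Read off: b = 0.0948, SE = 0.0470 for patient age.
df = n − k − 1 = 506 − 3 − 1 = 502.
t* = t_{0.025, 502} = 1.964701.
Margin = t* × SE = 1.964701 × 0.0470 = 0.09234.
CI: 0.0948 ± 0.09234 → (0.002, 0.187).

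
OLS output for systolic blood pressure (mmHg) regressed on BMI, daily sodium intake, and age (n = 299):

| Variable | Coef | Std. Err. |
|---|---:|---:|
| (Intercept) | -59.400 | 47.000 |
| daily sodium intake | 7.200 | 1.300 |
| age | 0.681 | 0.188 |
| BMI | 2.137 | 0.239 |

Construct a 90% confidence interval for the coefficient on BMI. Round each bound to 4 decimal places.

Read off: b = 2.137, SE = 0.239 for BMI.
df = n − k − 1 = 299 − 3 − 1 = 295.
t* = t_{0.05, 295} = 1.650035.
Margin = t* × SE = 1.650035 × 0.239 = 0.394358.
CI: 2.137 ± 0.394358 → (1.7426, 2.5314).

(1.7426, 2.5314)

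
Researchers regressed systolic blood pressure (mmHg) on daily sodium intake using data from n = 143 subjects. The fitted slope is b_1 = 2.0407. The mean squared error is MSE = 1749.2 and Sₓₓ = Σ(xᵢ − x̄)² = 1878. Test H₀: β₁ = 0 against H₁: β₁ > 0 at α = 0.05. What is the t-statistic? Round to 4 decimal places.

SE(b_1) = √(MSE/Sₓₓ) = √(1749.2/1878) = 0.965099.
t = 2.0407 / 0.965099 = 2.1145.
df = n − 2 = 141.
One-sided p ≈ 0.0181, which is < 0.05, so reject H₀.
There is evidence that the true slope on daily sodium intake is positive.

t = 2.1145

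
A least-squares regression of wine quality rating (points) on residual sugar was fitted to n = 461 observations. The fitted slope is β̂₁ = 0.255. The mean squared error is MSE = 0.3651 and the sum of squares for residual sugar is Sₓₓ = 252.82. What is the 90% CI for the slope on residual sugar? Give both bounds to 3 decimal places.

(0.192, 0.318)

SE(β̂₁) = √(MSE/Sₓₓ) = √(0.3651/252.82) = 0.0380015.
df = n − 2 = 459.
t* = t_{0.05, 459} = 1.64818.
Margin = t* × SE = 1.64818 × 0.0380015 = 0.06263.
CI: 0.255 ± 0.06263 → (0.192, 0.318).
With 90% confidence, each one-unit increase in residual sugar is associated with a change of between 0.192 and 0.318 points in wine quality rating.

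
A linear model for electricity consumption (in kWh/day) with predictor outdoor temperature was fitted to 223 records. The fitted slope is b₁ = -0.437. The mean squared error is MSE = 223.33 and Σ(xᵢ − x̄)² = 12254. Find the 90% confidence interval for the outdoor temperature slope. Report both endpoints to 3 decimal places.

(-0.660, -0.214)

SE(b₁) = √(MSE/Sₓₓ) = √(223.33/12254) = 0.135.
df = n − 2 = 221.
t* = t_{0.05, 221} = 1.651778.
Margin = t* × SE = 1.651778 × 0.135 = 0.22299.
CI: -0.437 ± 0.22299 → (-0.660, -0.214).
With 90% confidence, each one-unit increase in outdoor temperature is associated with a change of between -0.660 and -0.214 kWh/day in electricity consumption.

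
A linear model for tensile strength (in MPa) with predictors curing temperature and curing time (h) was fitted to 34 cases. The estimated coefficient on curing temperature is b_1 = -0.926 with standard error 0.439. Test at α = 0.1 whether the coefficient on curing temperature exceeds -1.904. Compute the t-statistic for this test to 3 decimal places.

t = 2.228

H₀: β₁ = -1.904 vs H₁: β₁ > -1.904.
t = (b_1 − β₁⁰)/SE = (-0.926 − (-1.904)) / 0.439 = 2.228.
df = n − k − 1 = 34 − 2 − 1 = 31.
One-sided p ≈ 0.0166, which is < 0.1, so reject H₀.
There is evidence that the true slope on curing temperature exceeds -1.904 MPa per unit, holding the other predictors fixed.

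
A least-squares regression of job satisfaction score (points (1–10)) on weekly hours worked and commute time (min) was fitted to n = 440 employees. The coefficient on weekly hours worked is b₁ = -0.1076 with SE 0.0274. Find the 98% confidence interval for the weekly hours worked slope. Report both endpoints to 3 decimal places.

(-0.172, -0.044)

df = n − k − 1 = 440 − 2 − 1 = 437.
t* = t_{0.01, 437} = 2.334911.
Margin = t* × SE = 2.334911 × 0.0274 = 0.06398.
CI: -0.1076 ± 0.06398 → (-0.172, -0.044).
With 98% confidence, each one-unit increase in weekly hours worked is associated with a change of between -0.172 and -0.044 points (1–10) in job satisfaction score, holding the other predictors fixed.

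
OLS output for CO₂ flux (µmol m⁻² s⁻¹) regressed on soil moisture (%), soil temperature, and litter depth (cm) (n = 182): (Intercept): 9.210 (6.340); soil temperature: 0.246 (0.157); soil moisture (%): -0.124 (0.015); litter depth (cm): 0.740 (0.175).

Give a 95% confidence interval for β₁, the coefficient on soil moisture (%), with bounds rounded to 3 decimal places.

Read off: b = -0.124, SE = 0.015 for soil moisture (%).
df = n − k − 1 = 182 − 3 − 1 = 178.
t* = t_{0.025, 178} = 1.973381.
Margin = t* × SE = 1.973381 × 0.015 = 0.02960.
CI: -0.124 ± 0.02960 → (-0.154, -0.094).

(-0.154, -0.094)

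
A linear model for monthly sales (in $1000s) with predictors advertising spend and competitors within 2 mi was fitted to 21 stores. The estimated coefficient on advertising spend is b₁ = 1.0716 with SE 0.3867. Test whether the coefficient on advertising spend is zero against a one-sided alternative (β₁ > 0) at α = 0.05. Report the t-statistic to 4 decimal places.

H₀: β₁ = 0 vs H₁: β₁ > 0.
t = (b₁ − β₁⁰)/SE = 1.0716 / 0.3867 = 2.7711.
df = n − k − 1 = 21 − 2 − 1 = 18.
One-sided p ≈ 0.0063, which is < 0.05, so reject H₀.
There is evidence that the true slope on advertising spend is positive, holding the other predictors fixed.

t = 2.7711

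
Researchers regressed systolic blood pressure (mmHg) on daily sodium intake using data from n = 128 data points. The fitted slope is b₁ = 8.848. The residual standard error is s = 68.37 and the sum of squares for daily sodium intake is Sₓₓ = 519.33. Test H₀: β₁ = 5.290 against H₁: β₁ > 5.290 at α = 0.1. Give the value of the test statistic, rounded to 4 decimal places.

t = 1.1859

SE(b₁) = s/√Sₓₓ = 68.37/√519.33 = 3.00016.
t = (8.848 − 5.290) / 3.00016 = 1.1859.
df = n − 2 = 126.
One-sided p ≈ 0.1189, which is ≥ 0.1, so fail to reject H₀.
The data do not give significant evidence that the true slope on daily sodium intake exceeds 5.290 mmHg per unit.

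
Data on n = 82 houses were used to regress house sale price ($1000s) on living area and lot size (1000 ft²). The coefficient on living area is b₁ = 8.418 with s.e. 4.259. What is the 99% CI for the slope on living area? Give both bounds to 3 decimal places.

df = n − k − 1 = 82 − 2 − 1 = 79.
t* = t_{0.005, 79} = 2.639505.
Margin = t* × SE = 2.639505 × 4.259 = 11.24165.
CI: 8.418 ± 11.24165 → (-2.824, 19.660).
With 99% confidence, each one-unit increase in living area is associated with a change of between -2.824 and 19.660 $1000s in house sale price, holding the other predictors fixed.

(-2.824, 19.660)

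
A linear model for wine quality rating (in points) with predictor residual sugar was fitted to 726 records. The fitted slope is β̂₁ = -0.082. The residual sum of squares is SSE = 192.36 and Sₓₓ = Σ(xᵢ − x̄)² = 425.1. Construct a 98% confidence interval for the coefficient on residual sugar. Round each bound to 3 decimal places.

MSE = SSE/(n − 2) = 192.36/724 = 0.265691.
SE(β̂₁) = √(MSE/Sₓₓ) = √(0.265691/425.1) = 0.0250001.
df = n − 2 = 724.
t* = t_{0.01, 724} = 2.331509.
Margin = t* × SE = 2.331509 × 0.0250001 = 0.05829.
CI: -0.082 ± 0.05829 → (-0.140, -0.024).
With 98% confidence, each one-unit increase in residual sugar is associated with a change of between -0.140 and -0.024 points in wine quality rating.

(-0.140, -0.024)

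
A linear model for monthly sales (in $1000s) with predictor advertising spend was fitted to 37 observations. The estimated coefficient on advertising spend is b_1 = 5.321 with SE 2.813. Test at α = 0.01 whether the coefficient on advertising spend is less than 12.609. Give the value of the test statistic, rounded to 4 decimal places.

t = -2.5908

H₀: β₁ = 12.609 vs H₁: β₁ < 12.609.
t = (b_1 − β₁⁰)/SE = (5.321 − 12.609) / 2.813 = -2.5908.
df = n − 2 = 37 − 2 = 35.
One-sided p ≈ 0.0069, which is < 0.01, so reject H₀.
There is evidence that the true slope on advertising spend is below 12.609 $1000s per unit.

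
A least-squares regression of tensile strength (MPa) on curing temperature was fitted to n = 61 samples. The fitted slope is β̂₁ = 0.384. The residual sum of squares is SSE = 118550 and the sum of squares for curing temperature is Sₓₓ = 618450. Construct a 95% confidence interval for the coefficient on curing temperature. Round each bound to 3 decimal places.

MSE = SSE/(n − 2) = 118550/59 = 2009.32.
SE(β̂₁) = √(MSE/Sₓₓ) = √(2009.32/618450) = 0.0569997.
df = n − 2 = 59.
t* = t_{0.025, 59} = 2.000995.
Margin = t* × SE = 2.000995 × 0.0569997 = 0.11406.
CI: 0.384 ± 0.11406 → (0.270, 0.498).
With 95% confidence, each one-unit increase in curing temperature is associated with a change of between 0.270 and 0.498 MPa in tensile strength.

(0.270, 0.498)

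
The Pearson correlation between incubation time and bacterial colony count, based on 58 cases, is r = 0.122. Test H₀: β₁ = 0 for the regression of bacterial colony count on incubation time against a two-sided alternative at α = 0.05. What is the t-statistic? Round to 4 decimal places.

t = 0.9198

t = r·√(n − 2)/√(1 − r²) = 0.122·√56/√0.985116 = 0.9198.
df = n − 2 = 56.
Two-sided p ≈ 0.3616, which is ≥ 0.05, so fail to reject H₀.
The data do not give significant evidence of a linear association between incubation time and bacterial colony count.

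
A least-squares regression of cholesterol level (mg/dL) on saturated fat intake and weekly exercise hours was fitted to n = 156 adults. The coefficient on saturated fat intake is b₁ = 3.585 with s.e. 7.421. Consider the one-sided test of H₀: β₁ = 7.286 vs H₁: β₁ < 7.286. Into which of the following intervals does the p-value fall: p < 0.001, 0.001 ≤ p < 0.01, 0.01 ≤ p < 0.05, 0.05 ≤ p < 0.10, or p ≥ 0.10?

t = (3.585 − 7.286) / 7.421 = -0.499.
df = n − k − 1 = 156 − 2 − 1 = 153.
One-sided p = P(T_{153} < t) ≈ 0.3093.
So p ≥ 0.10.

p ≥ 0.10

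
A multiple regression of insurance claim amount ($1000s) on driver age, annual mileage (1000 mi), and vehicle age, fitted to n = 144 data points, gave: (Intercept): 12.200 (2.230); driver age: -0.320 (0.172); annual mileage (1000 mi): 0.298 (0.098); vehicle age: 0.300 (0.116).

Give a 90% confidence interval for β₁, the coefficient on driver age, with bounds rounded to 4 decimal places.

(-0.6048, -0.0352)

Read off: b = -0.320, SE = 0.172 for driver age.
df = n − k − 1 = 144 − 3 − 1 = 140.
t* = t_{0.05, 140} = 1.655811.
Margin = t* × SE = 1.655811 × 0.172 = 0.284799.
CI: -0.320 ± 0.284799 → (-0.6048, -0.0352).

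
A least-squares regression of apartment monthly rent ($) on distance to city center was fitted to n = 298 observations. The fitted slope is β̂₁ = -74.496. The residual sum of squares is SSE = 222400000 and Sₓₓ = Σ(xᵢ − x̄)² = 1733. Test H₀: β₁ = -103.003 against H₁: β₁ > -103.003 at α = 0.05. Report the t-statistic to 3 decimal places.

MSE = SSE/(n − 2) = 222400000/296 = 751351.
SE(β̂₁) = √(MSE/Sₓₓ) = √(751351/1733) = 20.822.
t = (-74.496 − (-103.003)) / 20.822 = 1.369.
df = n − 2 = 296.
One-sided p ≈ 0.0860, which is ≥ 0.05, so fail to reject H₀.
The data do not give significant evidence that the true slope on distance to city center exceeds -103.003 $ per unit.

t = 1.369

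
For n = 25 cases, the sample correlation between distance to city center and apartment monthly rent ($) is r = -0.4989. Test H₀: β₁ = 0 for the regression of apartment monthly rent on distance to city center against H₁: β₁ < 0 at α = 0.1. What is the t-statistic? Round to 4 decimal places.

t = r·√(n − 2)/√(1 − r²) = -0.4989·√23/√0.751099 = -2.7608.
df = n − 2 = 23.
One-sided p ≈ 0.0056, which is < 0.1, so reject H₀.
There is evidence of a linear association between distance to city center and apartment monthly rent.

t = -2.7608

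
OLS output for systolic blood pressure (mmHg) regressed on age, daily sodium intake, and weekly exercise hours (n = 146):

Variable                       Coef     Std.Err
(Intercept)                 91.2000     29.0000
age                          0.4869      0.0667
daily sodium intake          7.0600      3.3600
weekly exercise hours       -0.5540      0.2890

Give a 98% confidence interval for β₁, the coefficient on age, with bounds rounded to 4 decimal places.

Read off: b = 0.4869, SE = 0.0667 for age.
df = n − k − 1 = 146 − 3 − 1 = 142.
t* = t_{0.01, 142} = 2.352895.
Margin = t* × SE = 2.352895 × 0.0667 = 0.156938.
CI: 0.4869 ± 0.156938 → (0.3300, 0.6438).

(0.3300, 0.6438)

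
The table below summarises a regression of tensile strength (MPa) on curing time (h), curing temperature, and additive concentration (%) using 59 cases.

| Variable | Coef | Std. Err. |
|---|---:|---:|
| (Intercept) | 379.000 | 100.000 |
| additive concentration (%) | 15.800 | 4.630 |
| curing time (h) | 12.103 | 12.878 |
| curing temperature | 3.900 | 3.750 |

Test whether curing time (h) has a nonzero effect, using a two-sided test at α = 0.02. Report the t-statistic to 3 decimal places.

Read off: b = 12.103, SE = 12.878 for curing time (h).
H₀: β₁ = 0 vs H₁: β₁ ≠ 0.
t = 12.103 / 12.878 = 0.940.
df = n − k − 1 = 59 − 3 − 1 = 55.
Two-sided p ≈ 0.3514, which is ≥ 0.02, so fail to reject H₀.
The data do not give significant evidence of an association between curing time (h) and tensile strength, after adjusting for the other predictors.

t = 0.940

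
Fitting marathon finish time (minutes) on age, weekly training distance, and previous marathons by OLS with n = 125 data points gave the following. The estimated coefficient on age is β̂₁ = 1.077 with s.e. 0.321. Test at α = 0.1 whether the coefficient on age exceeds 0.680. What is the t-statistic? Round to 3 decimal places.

H₀: β₁ = 0.680 vs H₁: β₁ > 0.680.
t = (β̂₁ − β₁⁰)/SE = (1.077 − 0.680) / 0.321 = 1.237.
df = n − k − 1 = 125 − 3 − 1 = 121.
One-sided p ≈ 0.1093, which is ≥ 0.1, so fail to reject H₀.
The data do not give significant evidence that the true slope on age exceeds 0.680 minutes per unit, holding the other predictors fixed.

t = 1.237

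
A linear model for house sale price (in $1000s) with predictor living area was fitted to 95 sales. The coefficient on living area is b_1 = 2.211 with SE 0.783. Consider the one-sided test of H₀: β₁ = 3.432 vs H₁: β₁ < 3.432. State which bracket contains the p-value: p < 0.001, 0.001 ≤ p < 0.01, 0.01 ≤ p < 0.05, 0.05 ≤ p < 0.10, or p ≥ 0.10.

t = (2.211 − 3.432) / 0.783 = -1.559.
df = n − 2 = 95 − 2 = 93.
One-sided p = P(T_{93} < t) ≈ 0.0612.
So 0.05 ≤ p < 0.10.

0.05 ≤ p < 0.10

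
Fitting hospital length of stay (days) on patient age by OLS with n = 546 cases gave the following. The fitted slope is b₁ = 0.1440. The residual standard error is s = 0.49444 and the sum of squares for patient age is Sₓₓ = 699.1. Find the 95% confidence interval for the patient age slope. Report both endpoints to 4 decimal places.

(0.1073, 0.1807)

SE(b₁) = s/√Sₓₓ = 0.49444/√699.1 = 0.0187001.
df = n − 2 = 544.
t* = t_{0.025, 544} = 1.964334.
Margin = t* × SE = 1.964334 × 0.0187001 = 0.036733.
CI: 0.1440 ± 0.036733 → (0.1073, 0.1807).
With 95% confidence, each one-unit increase in patient age is associated with a change of between 0.1073 and 0.1807 days in hospital length of stay.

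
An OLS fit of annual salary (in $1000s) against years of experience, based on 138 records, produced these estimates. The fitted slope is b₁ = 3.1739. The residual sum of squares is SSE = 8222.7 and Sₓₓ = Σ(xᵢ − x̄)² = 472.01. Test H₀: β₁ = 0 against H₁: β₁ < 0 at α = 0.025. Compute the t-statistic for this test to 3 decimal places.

t = 8.868

MSE = SSE/(n − 2) = 8222.7/136 = 60.461.
SE(b₁) = √(MSE/Sₓₓ) = √(60.461/472.01) = 0.3579.
t = 3.1739 / 0.3579 = 8.868.
df = n − 2 = 136.
One-sided p ≈ 1.0000, which is ≥ 0.025, so fail to reject H₀.
The data do not give significant evidence that the true slope on years of experience is negative.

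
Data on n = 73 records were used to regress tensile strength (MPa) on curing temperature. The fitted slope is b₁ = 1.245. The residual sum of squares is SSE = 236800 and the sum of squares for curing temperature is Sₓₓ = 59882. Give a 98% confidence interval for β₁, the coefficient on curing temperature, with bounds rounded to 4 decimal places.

(0.6833, 1.8067)

MSE = SSE/(n − 2) = 236800/71 = 3335.21.
SE(b₁) = √(MSE/Sₓₓ) = √(3335.21/59882) = 0.236001.
df = n − 2 = 71.
t* = t_{0.01, 71} = 2.380024.
Margin = t* × SE = 2.380024 × 0.236001 = 0.561688.
CI: 1.245 ± 0.561688 → (0.6833, 1.8067).
With 98% confidence, each one-unit increase in curing temperature is associated with a change of between 0.6833 and 1.8067 MPa in tensile strength.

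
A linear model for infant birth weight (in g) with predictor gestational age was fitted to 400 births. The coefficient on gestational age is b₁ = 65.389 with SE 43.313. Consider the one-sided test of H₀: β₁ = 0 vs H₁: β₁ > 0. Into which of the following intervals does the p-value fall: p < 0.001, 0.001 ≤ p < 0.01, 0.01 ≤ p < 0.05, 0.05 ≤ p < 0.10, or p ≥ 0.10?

0.05 ≤ p < 0.10

t = 65.389 / 43.313 = 1.510.
df = n − 2 = 400 − 2 = 398.
One-sided p = P(T_{398} > t) ≈ 0.0660.
So 0.05 ≤ p < 0.10.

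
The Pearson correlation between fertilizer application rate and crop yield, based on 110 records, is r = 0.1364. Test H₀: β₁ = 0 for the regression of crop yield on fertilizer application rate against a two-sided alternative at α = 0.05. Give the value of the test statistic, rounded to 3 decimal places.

t = r·√(n − 2)/√(1 − r²) = 0.1364·√108/√0.981395 = 1.431.
df = n − 2 = 108.
Two-sided p ≈ 0.1554, which is ≥ 0.05, so fail to reject H₀.
The data do not give significant evidence of a linear association between fertilizer application rate and crop yield.

t = 1.431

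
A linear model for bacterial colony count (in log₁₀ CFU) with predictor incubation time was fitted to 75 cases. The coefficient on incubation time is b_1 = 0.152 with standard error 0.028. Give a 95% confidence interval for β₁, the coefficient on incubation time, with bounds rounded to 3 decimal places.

(0.096, 0.208)

df = n − 2 = 75 − 2 = 73.
t* = t_{0.025, 73} = 1.992997.
Margin = t* × SE = 1.992997 × 0.028 = 0.05580.
CI: 0.152 ± 0.05580 → (0.096, 0.208).
With 95% confidence, each one-unit increase in incubation time is associated with a change of between 0.096 and 0.208 log₁₀ CFU in bacterial colony count.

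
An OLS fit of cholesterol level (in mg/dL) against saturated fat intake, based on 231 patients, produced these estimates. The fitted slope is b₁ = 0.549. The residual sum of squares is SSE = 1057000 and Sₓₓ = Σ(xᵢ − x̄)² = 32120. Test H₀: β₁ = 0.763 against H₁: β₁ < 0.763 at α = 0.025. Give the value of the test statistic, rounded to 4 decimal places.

MSE = SSE/(n − 2) = 1057000/229 = 4615.72.
SE(b₁) = √(MSE/Sₓₓ) = √(4615.72/32120) = 0.379081.
t = (0.549 − 0.763) / 0.379081 = -0.5645.
df = n − 2 = 229.
One-sided p ≈ 0.2865, which is ≥ 0.025, so fail to reject H₀.
The data do not give significant evidence that the true slope on saturated fat intake is below 0.763 mg/dL per unit.

t = -0.5645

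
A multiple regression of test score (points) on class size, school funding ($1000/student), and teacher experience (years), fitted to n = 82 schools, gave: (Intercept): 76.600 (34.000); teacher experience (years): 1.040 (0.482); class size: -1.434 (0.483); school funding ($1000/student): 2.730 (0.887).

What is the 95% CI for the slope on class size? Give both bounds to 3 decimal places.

Read off: b = -1.434, SE = 0.483 for class size.
df = n − k − 1 = 82 − 3 − 1 = 78.
t* = t_{0.025, 78} = 1.990847.
Margin = t* × SE = 1.990847 × 0.483 = 0.96158.
CI: -1.434 ± 0.96158 → (-2.396, -0.472).

(-2.396, -0.472)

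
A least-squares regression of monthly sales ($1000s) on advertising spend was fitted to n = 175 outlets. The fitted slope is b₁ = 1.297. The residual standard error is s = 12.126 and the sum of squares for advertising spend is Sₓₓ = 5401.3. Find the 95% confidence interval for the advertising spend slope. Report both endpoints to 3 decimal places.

(0.971, 1.623)

SE(b₁) = s/√Sₓₓ = 12.126/√5401.3 = 0.164994.
df = n − 2 = 173.
t* = t_{0.025, 173} = 1.973771.
Margin = t* × SE = 1.973771 × 0.164994 = 0.32566.
CI: 1.297 ± 0.32566 → (0.971, 1.623).
With 95% confidence, each one-unit increase in advertising spend is associated with a change of between 0.971 and 1.623 $1000s in monthly sales.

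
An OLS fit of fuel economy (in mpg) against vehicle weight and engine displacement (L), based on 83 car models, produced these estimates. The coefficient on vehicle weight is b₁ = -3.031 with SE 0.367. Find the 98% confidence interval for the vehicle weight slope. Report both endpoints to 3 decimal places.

df = n − k − 1 = 83 − 2 − 1 = 80.
t* = t_{0.01, 80} = 2.373868.
Margin = t* × SE = 2.373868 × 0.367 = 0.87121.
CI: -3.031 ± 0.87121 → (-3.902, -2.160).
With 98% confidence, each one-unit increase in vehicle weight is associated with a change of between -3.902 and -2.160 mpg in fuel economy, holding the other predictors fixed.

(-3.902, -2.160)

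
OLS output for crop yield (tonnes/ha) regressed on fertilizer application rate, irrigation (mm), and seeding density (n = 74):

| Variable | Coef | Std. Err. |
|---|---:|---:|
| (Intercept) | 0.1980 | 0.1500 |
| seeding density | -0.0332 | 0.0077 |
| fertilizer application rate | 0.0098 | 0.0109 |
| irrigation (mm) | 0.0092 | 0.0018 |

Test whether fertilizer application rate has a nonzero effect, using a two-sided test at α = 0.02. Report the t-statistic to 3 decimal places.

t = 0.899

Read off: b = 0.0098, SE = 0.0109 for fertilizer application rate.
H₀: β₁ = 0 vs H₁: β₁ ≠ 0.
t = 0.0098 / 0.0109 = 0.899.
df = n − k − 1 = 74 − 3 − 1 = 70.
Two-sided p ≈ 0.3717, which is ≥ 0.02, so fail to reject H₀.
The data do not give significant evidence of an association between fertilizer application rate and crop yield, after adjusting for the other predictors.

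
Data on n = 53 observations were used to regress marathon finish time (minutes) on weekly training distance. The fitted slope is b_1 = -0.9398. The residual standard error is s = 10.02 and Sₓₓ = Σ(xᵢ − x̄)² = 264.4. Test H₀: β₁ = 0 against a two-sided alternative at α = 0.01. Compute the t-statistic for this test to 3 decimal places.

t = -1.525

SE(b_1) = s/√Sₓₓ = 10.02/√264.4 = 0.616222.
t = -0.9398 / 0.616222 = -1.525.
df = n − 2 = 51.
Two-sided p ≈ 0.1334, which is ≥ 0.01, so fail to reject H₀.
The data do not give significant evidence of an association between weekly training distance and marathon finish time.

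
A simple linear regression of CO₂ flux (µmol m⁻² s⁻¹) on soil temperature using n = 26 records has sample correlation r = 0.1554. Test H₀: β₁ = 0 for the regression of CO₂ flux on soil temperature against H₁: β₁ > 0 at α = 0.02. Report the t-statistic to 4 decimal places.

t = r·√(n − 2)/√(1 − r²) = 0.1554·√24/√0.975851 = 0.7707.
df = n − 2 = 24.
One-sided p ≈ 0.2242, which is ≥ 0.02, so fail to reject H₀.
The data do not give significant evidence of a linear association between soil temperature and CO₂ flux.

t = 0.7707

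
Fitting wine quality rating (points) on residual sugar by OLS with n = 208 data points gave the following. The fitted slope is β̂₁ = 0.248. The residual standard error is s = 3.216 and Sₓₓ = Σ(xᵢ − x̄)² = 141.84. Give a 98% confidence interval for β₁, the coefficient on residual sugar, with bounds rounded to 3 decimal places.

(-0.385, 0.881)

SE(β̂₁) = s/√Sₓₓ = 3.216/√141.84 = 0.270033.
df = n − 2 = 206.
t* = t_{0.01, 206} = 2.344586.
Margin = t* × SE = 2.344586 × 0.270033 = 0.63312.
CI: 0.248 ± 0.63312 → (-0.385, 0.881).
With 98% confidence, each one-unit increase in residual sugar is associated with a change of between -0.385 and 0.881 points in wine quality rating.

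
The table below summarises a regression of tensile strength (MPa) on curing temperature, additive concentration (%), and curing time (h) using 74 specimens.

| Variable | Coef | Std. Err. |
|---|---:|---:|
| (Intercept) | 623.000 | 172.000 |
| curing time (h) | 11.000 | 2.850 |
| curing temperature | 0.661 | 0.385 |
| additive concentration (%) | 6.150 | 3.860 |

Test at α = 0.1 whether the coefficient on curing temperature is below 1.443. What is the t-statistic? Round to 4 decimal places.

t = -2.0312

Read off: b = 0.661, SE = 0.385 for curing temperature.
H₀: β₁ = 1.443 vs H₁: β₁ < 1.443.
t = (0.661 − 1.443) / 0.385 = -2.0312.
df = n − k − 1 = 74 − 3 − 1 = 70.
One-sided p ≈ 0.0230, which is < 0.1, so reject H₀.
There is evidence that the true slope on curing temperature is below 1.443 MPa per unit, holding the other predictors fixed.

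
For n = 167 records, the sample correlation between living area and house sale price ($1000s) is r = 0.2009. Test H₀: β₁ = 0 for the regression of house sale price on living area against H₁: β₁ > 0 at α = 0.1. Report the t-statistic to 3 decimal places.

t = r·√(n − 2)/√(1 − r²) = 0.2009·√165/√0.959639 = 2.634.
df = n − 2 = 165.
One-sided p ≈ 0.0046, which is < 0.1, so reject H₀.
There is evidence of a linear association between living area and house sale price.

t = 2.634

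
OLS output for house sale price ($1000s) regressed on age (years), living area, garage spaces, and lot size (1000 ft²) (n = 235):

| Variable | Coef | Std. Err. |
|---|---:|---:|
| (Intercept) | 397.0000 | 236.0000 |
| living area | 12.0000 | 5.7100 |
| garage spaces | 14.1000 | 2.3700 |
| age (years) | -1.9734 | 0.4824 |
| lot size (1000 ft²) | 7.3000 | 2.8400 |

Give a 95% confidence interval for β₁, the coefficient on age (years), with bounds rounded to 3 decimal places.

(-2.924, -1.023)

Read off: b = -1.9734, SE = 0.4824 for age (years).
df = n − k − 1 = 235 − 4 − 1 = 230.
t* = t_{0.025, 230} = 1.970332.
Margin = t* × SE = 1.970332 × 0.4824 = 0.95049.
CI: -1.9734 ± 0.95049 → (-2.924, -1.023).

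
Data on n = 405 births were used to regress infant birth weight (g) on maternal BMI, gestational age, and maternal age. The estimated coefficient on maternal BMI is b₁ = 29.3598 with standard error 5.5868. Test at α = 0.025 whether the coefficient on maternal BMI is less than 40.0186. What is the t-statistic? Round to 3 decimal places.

H₀: β₁ = 40.0186 vs H₁: β₁ < 40.0186.
t = (b₁ − β₁⁰)/SE = (29.3598 − 40.0186) / 5.5868 = -1.908.
df = n − k − 1 = 405 − 3 − 1 = 401.
One-sided p ≈ 0.0286, which is ≥ 0.025, so fail to reject H₀.
The data do not give significant evidence that the true slope on maternal BMI is below 40.0186 g per unit, holding the other predictors fixed.

t = -1.908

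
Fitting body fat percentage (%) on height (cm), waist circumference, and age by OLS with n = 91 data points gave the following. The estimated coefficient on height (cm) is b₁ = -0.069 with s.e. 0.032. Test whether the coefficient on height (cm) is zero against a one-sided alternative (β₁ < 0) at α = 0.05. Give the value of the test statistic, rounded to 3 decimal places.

t = -2.156

H₀: β₁ = 0 vs H₁: β₁ < 0.
t = (b₁ − β₁⁰)/SE = -0.069 / 0.032 = -2.156.
df = n − k − 1 = 91 − 3 − 1 = 87.
One-sided p ≈ 0.0169, which is < 0.05, so reject H₀.
There is evidence that the true slope on height (cm) is negative, holding the other predictors fixed.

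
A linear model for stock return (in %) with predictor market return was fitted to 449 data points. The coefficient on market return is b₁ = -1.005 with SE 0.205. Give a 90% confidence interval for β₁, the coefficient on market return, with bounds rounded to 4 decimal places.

(-1.3429, -0.6671)

df = n − 2 = 449 − 2 = 447.
t* = t_{0.05, 447} = 1.64827.
Margin = t* × SE = 1.64827 × 0.205 = 0.337895.
CI: -1.005 ± 0.337895 → (-1.3429, -0.6671).
With 90% confidence, each one-unit increase in market return is associated with a change of between -1.3429 and -0.6671 % in stock return.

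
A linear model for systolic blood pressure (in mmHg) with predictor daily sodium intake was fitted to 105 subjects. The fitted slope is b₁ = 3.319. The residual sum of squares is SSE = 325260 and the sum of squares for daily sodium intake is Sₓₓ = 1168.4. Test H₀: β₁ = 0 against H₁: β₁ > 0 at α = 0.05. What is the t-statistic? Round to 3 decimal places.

MSE = SSE/(n − 2) = 325260/103 = 3157.86.
SE(b₁) = √(MSE/Sₓₓ) = √(3157.86/1168.4) = 1.644.
t = 3.319 / 1.644 = 2.019.
df = n − 2 = 103.
One-sided p ≈ 0.0231, which is < 0.05, so reject H₀.
There is evidence that the true slope on daily sodium intake is positive.

t = 2.019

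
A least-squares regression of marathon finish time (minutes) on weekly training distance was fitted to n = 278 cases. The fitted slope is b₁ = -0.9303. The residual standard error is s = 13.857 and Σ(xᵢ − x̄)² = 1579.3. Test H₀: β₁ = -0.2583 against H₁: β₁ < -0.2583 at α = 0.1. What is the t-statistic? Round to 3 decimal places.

SE(b₁) = s/√Sₓₓ = 13.857/√1579.3 = 0.348688.
t = (-0.9303 − (-0.2583)) / 0.348688 = -1.927.
df = n − 2 = 276.
One-sided p ≈ 0.0275, which is < 0.1, so reject H₀.
There is evidence that the true slope on weekly training distance is below -0.2583 minutes per unit.

t = -1.927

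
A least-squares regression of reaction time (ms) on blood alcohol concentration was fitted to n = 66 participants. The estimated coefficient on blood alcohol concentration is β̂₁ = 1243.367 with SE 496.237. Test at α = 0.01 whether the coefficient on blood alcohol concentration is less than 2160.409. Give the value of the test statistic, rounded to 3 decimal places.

H₀: β₁ = 2160.409 vs H₁: β₁ < 2160.409.
t = (β̂₁ − β₁⁰)/SE = (1243.367 − 2160.409) / 496.237 = -1.848.
df = n − 2 = 66 − 2 = 64.
One-sided p ≈ 0.0346, which is ≥ 0.01, so fail to reject H₀.
The data do not give significant evidence that the true slope on blood alcohol concentration is below 2160.409 ms per unit.

t = -1.848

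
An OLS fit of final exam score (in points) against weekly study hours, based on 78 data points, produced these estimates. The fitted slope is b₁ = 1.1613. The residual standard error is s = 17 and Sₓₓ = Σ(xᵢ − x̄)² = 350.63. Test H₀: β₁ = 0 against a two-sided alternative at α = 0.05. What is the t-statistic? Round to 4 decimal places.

t = 1.2791

SE(b₁) = s/√Sₓₓ = 17/√350.63 = 0.907872.
t = 1.1613 / 0.907872 = 1.2791.
df = n − 2 = 76.
Two-sided p ≈ 0.2047, which is ≥ 0.05, so fail to reject H₀.
The data do not give significant evidence of an association between weekly study hours and final exam score.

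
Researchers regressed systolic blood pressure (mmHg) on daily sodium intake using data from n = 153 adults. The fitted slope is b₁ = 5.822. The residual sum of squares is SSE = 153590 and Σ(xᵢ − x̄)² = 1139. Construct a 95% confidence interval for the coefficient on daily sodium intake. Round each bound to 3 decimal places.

(3.955, 7.689)

MSE = SSE/(n − 2) = 153590/151 = 1017.15.
SE(b₁) = √(MSE/Sₓₓ) = √(1017.15/1139) = 0.944999.
df = n − 2 = 151.
t* = t_{0.025, 151} = 1.975799.
Margin = t* × SE = 1.975799 × 0.944999 = 1.86713.
CI: 5.822 ± 1.86713 → (3.955, 7.689).
With 95% confidence, each one-unit increase in daily sodium intake is associated with a change of between 3.955 and 7.689 mmHg in systolic blood pressure.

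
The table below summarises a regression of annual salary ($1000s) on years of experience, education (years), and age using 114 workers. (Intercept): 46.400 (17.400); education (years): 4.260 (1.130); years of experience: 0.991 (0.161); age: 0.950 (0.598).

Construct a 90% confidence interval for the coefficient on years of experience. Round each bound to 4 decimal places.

(0.7239, 1.2581)

Read off: b = 0.991, SE = 0.161 for years of experience.
df = n − k − 1 = 114 − 3 − 1 = 110.
t* = t_{0.05, 110} = 1.658824.
Margin = t* × SE = 1.658824 × 0.161 = 0.267071.
CI: 0.991 ± 0.267071 → (0.7239, 1.2581).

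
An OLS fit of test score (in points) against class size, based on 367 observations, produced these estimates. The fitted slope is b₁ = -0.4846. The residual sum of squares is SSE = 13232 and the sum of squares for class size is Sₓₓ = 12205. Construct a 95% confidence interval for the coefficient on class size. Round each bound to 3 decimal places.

(-0.592, -0.377)

MSE = SSE/(n − 2) = 13232/365 = 36.2521.
SE(b₁) = √(MSE/Sₓₓ) = √(36.2521/12205) = 0.0545001.
df = n − 2 = 365.
t* = t_{0.025, 365} = 1.966485.
Margin = t* × SE = 1.966485 × 0.0545001 = 0.10717.
CI: -0.4846 ± 0.10717 → (-0.592, -0.377).
With 95% confidence, each one-unit increase in class size is associated with a change of between -0.592 and -0.377 points in test score.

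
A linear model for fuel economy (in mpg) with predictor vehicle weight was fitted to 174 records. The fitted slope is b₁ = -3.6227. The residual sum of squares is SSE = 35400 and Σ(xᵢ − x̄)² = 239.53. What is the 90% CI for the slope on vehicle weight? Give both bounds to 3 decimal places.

(-5.156, -2.090)

MSE = SSE/(n − 2) = 35400/172 = 205.814.
SE(b₁) = √(MSE/Sₓₓ) = √(205.814/239.53) = 0.926952.
df = n − 2 = 172.
t* = t_{0.05, 172} = 1.653761.
Margin = t* × SE = 1.653761 × 0.926952 = 1.53296.
CI: -3.6227 ± 1.53296 → (-5.156, -2.090).
With 90% confidence, each one-unit increase in vehicle weight is associated with a change of between -5.156 and -2.090 mpg in fuel economy.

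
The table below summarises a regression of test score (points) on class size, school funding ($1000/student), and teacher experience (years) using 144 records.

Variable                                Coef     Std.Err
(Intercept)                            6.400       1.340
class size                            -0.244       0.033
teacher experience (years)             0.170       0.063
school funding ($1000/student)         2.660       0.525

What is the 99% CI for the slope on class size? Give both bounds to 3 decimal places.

(-0.330, -0.158)

Read off: b = -0.244, SE = 0.033 for class size.
df = n − k − 1 = 144 − 3 − 1 = 140.
t* = t_{0.005, 140} = 2.611403.
Margin = t* × SE = 2.611403 × 0.033 = 0.08618.
CI: -0.244 ± 0.08618 → (-0.330, -0.158).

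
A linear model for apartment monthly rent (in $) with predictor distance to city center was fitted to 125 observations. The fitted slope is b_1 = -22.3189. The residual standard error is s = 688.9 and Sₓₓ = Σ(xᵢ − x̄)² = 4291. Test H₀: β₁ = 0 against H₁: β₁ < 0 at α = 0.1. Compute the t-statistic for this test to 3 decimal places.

SE(b_1) = s/√Sₓₓ = 688.9/√4291 = 10.5166.
t = -22.3189 / 10.5166 = -2.122.
df = n − 2 = 123.
One-sided p ≈ 0.0179, which is < 0.1, so reject H₀.
There is evidence that the true slope on distance to city center is negative.

t = -2.122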